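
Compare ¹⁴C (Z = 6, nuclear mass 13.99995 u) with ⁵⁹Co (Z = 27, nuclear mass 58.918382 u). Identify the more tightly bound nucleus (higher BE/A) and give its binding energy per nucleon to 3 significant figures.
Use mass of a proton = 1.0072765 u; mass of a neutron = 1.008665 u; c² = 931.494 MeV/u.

¹⁴C: Σm = 6(1.0072765) + 8(1.008665) = 14.1129790 u; Δm = 0.1130290 u; E_B = 105.286 MeV; E_B/A = 7.520 MeV
⁵⁹Co: Σm = 27(1.0072765) + 32(1.008665) = 59.4737455 u; Δm = 0.5553635 u; E_B = 517.32 MeV; E_B/A = 8.768 MeV
⁵⁹Co has the higher binding energy per nucleon, so it is the more tightly bound nucleus.

⁵⁹Co; 8.77 MeV/nucleon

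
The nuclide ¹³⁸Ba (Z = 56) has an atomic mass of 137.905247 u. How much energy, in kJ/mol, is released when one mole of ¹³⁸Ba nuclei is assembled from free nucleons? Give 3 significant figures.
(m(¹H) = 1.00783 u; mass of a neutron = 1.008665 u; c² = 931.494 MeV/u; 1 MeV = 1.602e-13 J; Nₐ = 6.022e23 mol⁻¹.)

1.12e+11 kJ/mol

The nucleus contains 56 protons and 138 − 56 = 82 neutrons.
Σm = 56·m(¹H) + 82·m_n = 56.43848 + 82.710530 = 139.149010 u
The mass defect is 139.149010 − 137.905247 = 1.243763 u.
E_B = 1.243763 × 931.494 = 1158.56 MeV
Per nucleus in joules: 1158.56 MeV × 1.602e-13 J/MeV = 1.8560e-10 J
Per mole: 1.8560e-10 J × 6.022e23 mol⁻¹ = 1.1177e+14 J/mol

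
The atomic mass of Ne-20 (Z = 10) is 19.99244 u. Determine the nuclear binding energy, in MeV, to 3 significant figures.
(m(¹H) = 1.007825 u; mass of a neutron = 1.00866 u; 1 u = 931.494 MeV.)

161 MeV

Σm = 10·m(¹H) + 10·m_n = 10.078250 + 10.08660 = 20.164850 u
Mass defect Δm = 20.164850 − 19.99244 = 0.172410 u
Converting to energy: 0.172410 u × 931.494 MeV/u = 160.599 MeV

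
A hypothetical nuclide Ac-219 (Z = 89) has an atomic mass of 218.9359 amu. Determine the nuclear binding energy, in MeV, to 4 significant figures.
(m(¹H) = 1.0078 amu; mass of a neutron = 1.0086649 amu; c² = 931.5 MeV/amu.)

1756 MeV

Mass of separated nucleons = 89(1.0078) + 130(1.0086649) = 89.6942 + 131.1264370 = 220.8206370 amu
Δm = 220.8206370 − 218.9359 = 1.8847370 amu
E_B = 1.8847370 × 931.5 = 1755.63 MeV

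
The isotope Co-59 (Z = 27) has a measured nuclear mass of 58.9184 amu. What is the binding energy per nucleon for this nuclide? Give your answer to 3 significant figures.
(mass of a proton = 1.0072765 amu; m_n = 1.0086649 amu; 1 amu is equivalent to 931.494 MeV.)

8.77 MeV/nucleon

Mass of separated nucleons = 27(1.0072765) + 32(1.0086649) = 27.1964655 + 32.2772768 = 59.4737423 amu
Δm = 59.4737423 − 58.9184 = 0.5553423 amu
E_B = 0.5553423 × 931.494 = 517.298 MeV
Dividing by A = 59 gives 8.768 MeV per nucleon.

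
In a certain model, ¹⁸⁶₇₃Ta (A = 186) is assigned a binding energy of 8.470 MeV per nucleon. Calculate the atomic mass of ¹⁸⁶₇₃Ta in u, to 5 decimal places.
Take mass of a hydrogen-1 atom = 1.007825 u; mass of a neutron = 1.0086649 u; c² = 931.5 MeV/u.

Total binding energy = 186 × 8.470 = 1575.420 MeV
Mass defect = 1575.420 MeV / (931.5 MeV/u) = 1.6912721 u
Constituent mass = 73(1.007825) + 113(1.0086649) = 187.5503587 u
Atomic mass = 187.5503587 − 1.6912721 = 185.8590866 u ≈ 185.85909 u (to 5 decimal places)

185.85909 u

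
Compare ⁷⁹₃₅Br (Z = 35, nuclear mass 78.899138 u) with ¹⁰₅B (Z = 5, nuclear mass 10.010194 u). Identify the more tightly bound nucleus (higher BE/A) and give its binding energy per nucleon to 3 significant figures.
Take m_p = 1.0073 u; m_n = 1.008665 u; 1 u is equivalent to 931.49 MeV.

⁷⁹₃₅Br; 8.70 MeV/nucleon

⁷⁹₃₅Br: Σm = 35(1.0073) + 44(1.008665) = 79.636760 u; Δm = 0.737622 u; E_B = 687.09 MeV; E_B/A = 8.697 MeV
¹⁰₅B: Σm = 5(1.0073) + 5(1.008665) = 10.079825 u; Δm = 0.069631 u; E_B = 64.861 MeV; E_B/A = 6.486 MeV
⁷⁹₃₅Br has the higher binding energy per nucleon, so it is the more tightly bound nucleus.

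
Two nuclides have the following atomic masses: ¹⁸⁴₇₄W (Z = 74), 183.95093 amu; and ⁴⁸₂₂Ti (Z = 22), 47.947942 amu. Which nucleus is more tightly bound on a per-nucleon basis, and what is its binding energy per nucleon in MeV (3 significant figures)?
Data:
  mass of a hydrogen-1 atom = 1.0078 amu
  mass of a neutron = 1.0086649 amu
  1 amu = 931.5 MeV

¹⁸⁴₇₄W: Σm = 74(1.0078) + 110(1.0086649) = 185.5303390 amu; Δm = 1.5794090 amu; E_B = 1471.2 MeV; E_B/A = 7.996 MeV
⁴⁸₂₂Ti: Σm = 22(1.0078) + 26(1.0086649) = 48.3968874 amu; Δm = 0.4489454 amu; E_B = 418.19 MeV; E_B/A = 8.712 MeV
⁴⁸₂₂Ti has the higher binding energy per nucleon, so it is the more tightly bound nucleus.

⁴⁸₂₂Ti; 8.71 MeV/nucleon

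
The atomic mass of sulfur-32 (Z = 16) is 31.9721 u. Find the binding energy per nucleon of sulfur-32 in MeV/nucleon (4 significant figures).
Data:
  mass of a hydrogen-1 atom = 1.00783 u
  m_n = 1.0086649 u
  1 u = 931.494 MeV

8.495 MeV/nucleon

Z = 16, so N = A − Z = 32 − 16 = 16.
Mass of separated nucleons = 16(1.00783) + 16(1.0086649) = 16.12528 + 16.1386384 = 32.2639184 u
The mass defect is 32.2639184 − 31.9721 = 0.2918184 u.
Converting to energy: 0.2918184 u × 931.494 MeV/u = 271.827 MeV
Dividing by A = 32 gives 8.495 MeV per nucleon.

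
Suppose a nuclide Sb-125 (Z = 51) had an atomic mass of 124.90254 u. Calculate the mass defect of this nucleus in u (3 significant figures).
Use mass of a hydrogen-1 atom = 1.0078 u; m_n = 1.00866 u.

Total constituent mass: 51 × 1.0078 + 74 × 1.00866 = 126.03864 u
The mass defect is 126.03864 − 124.90254 = 1.13610 u.

1.14 u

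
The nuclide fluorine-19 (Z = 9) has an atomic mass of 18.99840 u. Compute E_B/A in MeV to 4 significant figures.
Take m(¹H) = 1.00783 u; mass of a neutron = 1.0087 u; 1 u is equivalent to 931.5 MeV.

Z = 9, so N = A − Z = 19 − 9 = 10.
Σm = 9·m(¹H) + 10·m_n = 9.07047 + 10.0870 = 19.15747 u
Mass defect Δm = 19.15747 − 18.99840 = 0.15907 u
E_B = 0.15907 × 931.5 = 148.174 MeV
BE/A = 148.174 MeV / 19 = 7.799 MeV/nucleon

7.799 MeV/nucleon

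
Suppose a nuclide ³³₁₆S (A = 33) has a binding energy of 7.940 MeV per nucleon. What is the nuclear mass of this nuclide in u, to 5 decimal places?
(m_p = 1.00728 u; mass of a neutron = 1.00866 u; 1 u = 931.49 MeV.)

Total binding energy = 33 × 7.940 = 262.020 MeV
Mass defect = 262.020 MeV / (931.49 MeV/u) = 0.2812913 u
Constituent mass = 16(1.00728) + 17(1.00866) = 33.26370 u
Nuclear mass = 33.26370 − 0.2812913 = 32.9824087 u ≈ 32.98241 u (to 5 decimal places)

32.98241 u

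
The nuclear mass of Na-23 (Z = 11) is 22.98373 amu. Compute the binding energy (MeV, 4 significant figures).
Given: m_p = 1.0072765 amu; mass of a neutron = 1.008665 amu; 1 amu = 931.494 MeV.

With 11 protons and 12 neutrons (A = 23):
Mass of separated nucleons = 11(1.0072765) + 12(1.008665) = 11.0800415 + 12.103980 = 23.1840215 amu
Δm = 23.1840215 − 22.98373 = 0.2002915 amu
Converting to energy: 0.2002915 amu × 931.494 MeV/amu = 186.570 MeV

186.6 MeV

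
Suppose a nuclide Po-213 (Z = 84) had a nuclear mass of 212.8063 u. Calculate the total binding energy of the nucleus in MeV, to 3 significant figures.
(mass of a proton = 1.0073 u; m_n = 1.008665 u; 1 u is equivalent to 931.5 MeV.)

1790 MeV

Total constituent mass: 84 × 1.0073 + 129 × 1.008665 = 214.730985 u
Mass defect Δm = 214.730985 − 212.8063 = 1.924685 u
Binding energy = Δm·c² = 1.924685 × 931.5 MeV/u = 1792.84 MeV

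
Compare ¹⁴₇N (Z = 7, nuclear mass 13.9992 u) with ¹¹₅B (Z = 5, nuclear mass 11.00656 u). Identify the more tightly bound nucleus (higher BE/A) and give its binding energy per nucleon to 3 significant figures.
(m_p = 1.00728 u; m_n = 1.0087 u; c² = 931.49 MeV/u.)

¹⁴₇N: Σm = 7(1.00728) + 7(1.0087) = 14.11186 u; Δm = 0.11266 u; E_B = 104.94 MeV; E_B/A = 7.496 MeV
¹¹₅B: Σm = 5(1.00728) + 6(1.0087) = 11.08860 u; Δm = 0.08204 u; E_B = 76.419 MeV; E_B/A = 6.947 MeV
¹⁴₇N has the higher binding energy per nucleon, so it is the more tightly bound nucleus.

¹⁴₇N; 7.50 MeV/nucleon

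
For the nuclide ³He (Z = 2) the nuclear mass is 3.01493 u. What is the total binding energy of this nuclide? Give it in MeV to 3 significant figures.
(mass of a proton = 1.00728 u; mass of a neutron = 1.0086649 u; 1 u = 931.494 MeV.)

7.73 MeV

The nucleus contains 2 protons and 3 − 2 = 1 neutrons.
Total constituent mass: 2 × 1.00728 + 1 × 1.0086649 = 3.0232249 u
Mass defect Δm = 3.0232249 − 3.01493 = 0.0082949 u
Binding energy = Δm·c² = 0.0082949 × 931.494 MeV/u = 7.72665 MeV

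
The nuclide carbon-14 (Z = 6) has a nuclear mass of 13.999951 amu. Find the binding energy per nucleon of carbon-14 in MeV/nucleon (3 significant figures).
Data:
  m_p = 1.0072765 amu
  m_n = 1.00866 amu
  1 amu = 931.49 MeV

7.52 MeV/nucleon

With 6 protons and 8 neutrons (A = 14):
Σm = 6·m_p + 8·m_n = 6.0436590 + 8.06928 = 14.1129390 amu
Mass defect Δm = 14.1129390 − 13.999951 = 0.1129880 amu
E_B = 0.1129880 × 931.49 = 105.247 MeV
BE/A = 105.247 MeV / 14 = 7.518 MeV/nucleon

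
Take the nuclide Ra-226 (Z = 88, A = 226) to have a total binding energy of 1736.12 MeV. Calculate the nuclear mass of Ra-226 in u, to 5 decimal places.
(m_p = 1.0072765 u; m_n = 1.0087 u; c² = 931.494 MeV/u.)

Mass defect = 1736.12 MeV / (931.494 MeV/u) = 1.8638016 u
Constituent mass = 88(1.0072765) + 138(1.0087) = 227.8409320 u
Nuclear mass = 227.8409320 − 1.8638016 = 225.9771304 u ≈ 225.97713 u (to 5 decimal places)

225.97713 u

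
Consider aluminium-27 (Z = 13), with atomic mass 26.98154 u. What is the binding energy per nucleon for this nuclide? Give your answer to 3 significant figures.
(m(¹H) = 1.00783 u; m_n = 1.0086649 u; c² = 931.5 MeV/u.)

8.33 MeV/nucleon

Z = 13, so N = A − Z = 27 − 13 = 14.
Σm = 13·m(¹H) + 14·m_n = 13.10179 + 14.1213086 = 27.2230986 u
Δm = 27.2230986 − 26.98154 = 0.2415586 u
Binding energy = Δm·c² = 0.2415586 × 931.5 MeV/u = 225.012 MeV
Per nucleon: 225.012 / 27 = 8.334 MeV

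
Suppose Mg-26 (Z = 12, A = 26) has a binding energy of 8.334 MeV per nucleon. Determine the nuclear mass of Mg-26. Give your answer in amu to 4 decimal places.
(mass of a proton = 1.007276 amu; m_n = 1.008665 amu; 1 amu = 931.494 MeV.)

Total binding energy = 26 × 8.334 = 216.684 MeV
Mass defect = 216.684 MeV / (931.494 MeV/amu) = 0.232620 amu
Constituent mass = 12(1.007276) + 14(1.008665) = 26.208622 amu
Nuclear mass = 26.208622 − 0.232620 = 25.976002 amu ≈ 25.9760 amu (to 4 decimal places)

25.9760 amu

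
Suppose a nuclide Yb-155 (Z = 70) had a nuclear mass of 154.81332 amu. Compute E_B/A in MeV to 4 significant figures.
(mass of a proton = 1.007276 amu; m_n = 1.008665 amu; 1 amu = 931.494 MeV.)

8.609 MeV/nucleon

Σm = 70·m_p + 85·m_n = 70.509320 + 85.736525 = 156.245845 amu
The mass defect is 156.245845 − 154.81332 = 1.432525 amu.
E_B = 1.432525 × 931.494 = 1334.39 MeV
Dividing by A = 155 gives 8.609 MeV per nucleon.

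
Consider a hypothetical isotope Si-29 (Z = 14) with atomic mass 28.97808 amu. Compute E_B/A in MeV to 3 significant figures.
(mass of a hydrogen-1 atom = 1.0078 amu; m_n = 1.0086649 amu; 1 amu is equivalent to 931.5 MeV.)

With 14 protons and 15 neutrons (A = 29):
Total constituent mass: 14 × 1.0078 + 15 × 1.0086649 = 29.2391735 amu
Mass defect Δm = 29.2391735 − 28.97808 = 0.2610935 amu
E_B = 0.2610935 × 931.5 = 243.209 MeV
BE/A = 243.209 MeV / 29 = 8.387 MeV/nucleon

8.39 MeV/nucleon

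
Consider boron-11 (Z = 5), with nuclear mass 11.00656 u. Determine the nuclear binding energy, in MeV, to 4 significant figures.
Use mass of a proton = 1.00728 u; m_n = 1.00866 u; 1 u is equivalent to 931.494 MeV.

76.20 MeV

Σm = 5·m_p + 6·m_n = 5.03640 + 6.05196 = 11.08836 u
The mass defect is 11.08836 − 11.00656 = 0.08180 u.
Converting to energy: 0.08180 u × 931.494 MeV/u = 76.1962 MeV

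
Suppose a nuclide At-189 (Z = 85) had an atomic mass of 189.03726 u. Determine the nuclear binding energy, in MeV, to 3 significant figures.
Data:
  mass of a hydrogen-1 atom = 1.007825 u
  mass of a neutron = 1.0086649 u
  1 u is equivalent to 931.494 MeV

Mass of separated nucleons = 85(1.007825) + 104(1.0086649) = 85.665125 + 104.9011496 = 190.5662746 u
The mass defect is 190.5662746 − 189.03726 = 1.5290146 u.
E_B = 1.5290146 × 931.494 = 1424.27 MeV

1420 MeV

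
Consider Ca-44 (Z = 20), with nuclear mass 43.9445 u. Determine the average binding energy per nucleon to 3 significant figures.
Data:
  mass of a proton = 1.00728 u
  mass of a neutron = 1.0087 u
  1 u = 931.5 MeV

8.68 MeV/nucleon

With 20 protons and 24 neutrons (A = 44):
Mass of separated nucleons = 20(1.00728) + 24(1.0087) = 20.14560 + 24.2088 = 44.35440 u
Δm = 44.35440 − 43.9445 = 0.40990 u
Converting to energy: 0.40990 u × 931.5 MeV/u = 381.822 MeV
BE/A = 381.822 MeV / 44 = 8.678 MeV/nucleon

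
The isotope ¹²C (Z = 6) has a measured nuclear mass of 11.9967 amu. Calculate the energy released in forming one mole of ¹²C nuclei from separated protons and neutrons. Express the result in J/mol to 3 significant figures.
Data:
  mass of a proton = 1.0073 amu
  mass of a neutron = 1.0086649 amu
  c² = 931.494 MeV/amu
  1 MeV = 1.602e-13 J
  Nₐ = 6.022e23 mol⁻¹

Z = 6, so N = A − Z = 12 − 6 = 6.
Mass of separated nucleons = 6(1.0073) + 6(1.0086649) = 6.0438 + 6.0519894 = 12.0957894 amu
The mass defect is 12.0957894 − 11.9967 = 0.0990894 amu.
Binding energy = Δm·c² = 0.0990894 × 931.494 MeV/amu = 92.3012 MeV
Per nucleus in joules: 92.3012 MeV × 1.602e-13 J/MeV = 1.4787e-11 J
Per mole: 1.4787e-11 J × 6.022e23 mol⁻¹ = 8.9047e+12 J/mol

8.90e+12 J/mol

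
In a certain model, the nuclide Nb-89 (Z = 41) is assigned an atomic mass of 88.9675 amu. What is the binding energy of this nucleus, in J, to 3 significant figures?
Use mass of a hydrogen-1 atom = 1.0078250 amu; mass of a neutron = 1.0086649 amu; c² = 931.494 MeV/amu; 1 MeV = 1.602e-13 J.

With 41 protons and 48 neutrons (A = 89):
Σm = 41·m(¹H) + 48·m_n = 41.3208250 + 48.4159152 = 89.7367402 amu
Δm = 89.7367402 − 88.9675 = 0.7692402 amu
E_B = 0.7692402 × 931.494 = 716.543 MeV
In joules: 716.543 MeV × 1.602e-13 J/MeV = 1.1479e-10 J

1.15e-10 J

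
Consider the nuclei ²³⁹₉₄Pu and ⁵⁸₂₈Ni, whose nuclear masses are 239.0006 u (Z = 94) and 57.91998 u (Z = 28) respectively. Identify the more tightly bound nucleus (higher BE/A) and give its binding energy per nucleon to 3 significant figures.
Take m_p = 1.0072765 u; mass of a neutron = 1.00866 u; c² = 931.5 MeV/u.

²³⁹₉₄Pu: Σm = 94(1.0072765) + 145(1.00866) = 240.9396910 u; Δm = 1.9390910 u; E_B = 1806.3 MeV; E_B/A = 7.558 MeV
⁵⁸₂₈Ni: Σm = 28(1.0072765) + 30(1.00866) = 58.4635420 u; Δm = 0.5435620 u; E_B = 506.33 MeV; E_B/A = 8.730 MeV
⁵⁸₂₈Ni has the higher binding energy per nucleon, so it is the more tightly bound nucleus.

⁵⁸₂₈Ni; 8.73 MeV/nucleon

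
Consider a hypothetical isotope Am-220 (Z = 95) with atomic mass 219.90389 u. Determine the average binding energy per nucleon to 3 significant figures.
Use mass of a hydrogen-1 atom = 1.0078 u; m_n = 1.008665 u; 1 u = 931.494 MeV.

Σm = 95·m(¹H) + 125·m_n = 95.7410 + 126.083125 = 221.824125 u
The mass defect is 221.824125 − 219.90389 = 1.920235 u.
Binding energy = Δm·c² = 1.920235 × 931.494 MeV/u = 1788.69 MeV
Per nucleon: 1788.69 / 220 = 8.130 MeV

8.13 MeV/nucleon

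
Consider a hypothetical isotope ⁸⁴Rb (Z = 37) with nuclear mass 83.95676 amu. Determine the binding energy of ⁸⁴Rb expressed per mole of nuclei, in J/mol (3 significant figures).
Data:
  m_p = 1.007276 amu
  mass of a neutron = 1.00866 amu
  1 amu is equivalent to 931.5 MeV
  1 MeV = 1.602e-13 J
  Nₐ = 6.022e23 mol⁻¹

6.47e+13 J/mol

The nucleus contains 37 protons and 84 − 37 = 47 neutrons.
Σm = 37·m_p + 47·m_n = 37.269212 + 47.40702 = 84.676232 amu
Δm = 84.676232 − 83.95676 = 0.719472 amu
Binding energy = Δm·c² = 0.719472 × 931.5 MeV/amu = 670.188 MeV
Per nucleus in joules: 670.188 MeV × 1.602e-13 J/MeV = 1.0736e-10 J
Per mole: 1.0736e-10 J × 6.022e23 mol⁻¹ = 6.4652e+13 J/mol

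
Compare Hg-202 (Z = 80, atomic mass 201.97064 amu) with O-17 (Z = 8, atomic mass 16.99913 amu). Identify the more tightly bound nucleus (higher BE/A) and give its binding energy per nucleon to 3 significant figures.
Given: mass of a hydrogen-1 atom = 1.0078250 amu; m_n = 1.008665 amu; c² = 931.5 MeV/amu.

Hg-202; 7.90 MeV/nucleon

Hg-202: Σm = 80(1.0078250) + 122(1.008665) = 203.6831300 amu; Δm = 1.7124900 amu; E_B = 1595.2 MeV; E_B/A = 7.897 MeV
O-17: Σm = 8(1.0078250) + 9(1.008665) = 17.1405850 amu; Δm = 0.1414550 amu; E_B = 131.77 MeV; E_B/A = 7.751 MeV
Hg-202 has the higher binding energy per nucleon, so it is the more tightly bound nucleus.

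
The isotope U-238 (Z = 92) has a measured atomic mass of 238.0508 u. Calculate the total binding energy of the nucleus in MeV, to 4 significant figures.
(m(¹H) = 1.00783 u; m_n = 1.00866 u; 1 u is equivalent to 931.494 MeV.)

1801 MeV

Z = 92, so N = A − Z = 238 − 92 = 146.
Total constituent mass: 92 × 1.00783 + 146 × 1.00866 = 239.98472 u
Mass defect Δm = 239.98472 − 238.0508 = 1.93392 u
E_B = 1.93392 × 931.494 = 1801.43 MeV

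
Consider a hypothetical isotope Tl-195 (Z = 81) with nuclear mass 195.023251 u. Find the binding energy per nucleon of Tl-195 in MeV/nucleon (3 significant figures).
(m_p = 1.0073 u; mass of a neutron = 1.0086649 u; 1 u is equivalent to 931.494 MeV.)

7.43 MeV/nucleon

The nucleus contains 81 protons and 195 − 81 = 114 neutrons.
Mass of separated nucleons = 81(1.0073) + 114(1.0086649) = 81.5913 + 114.9877986 = 196.5790986 u
The mass defect is 196.5790986 − 195.023251 = 1.5558476 u.
Converting to energy: 1.5558476 u × 931.494 MeV/u = 1449.26 MeV
Per nucleon: 1449.26 / 195 = 7.432 MeV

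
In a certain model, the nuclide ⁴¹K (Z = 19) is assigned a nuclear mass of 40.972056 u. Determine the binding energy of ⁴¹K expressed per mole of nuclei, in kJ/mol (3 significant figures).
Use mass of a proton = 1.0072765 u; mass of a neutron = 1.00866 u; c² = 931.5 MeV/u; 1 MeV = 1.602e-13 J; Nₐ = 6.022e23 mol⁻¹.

3.21e+10 kJ/mol

The nucleus contains 19 protons and 41 − 19 = 22 neutrons.
Total constituent mass: 19 × 1.0072765 + 22 × 1.00866 = 41.3287735 u
The mass defect is 41.3287735 − 40.972056 = 0.3567175 u.
Binding energy = Δm·c² = 0.3567175 × 931.5 MeV/u = 332.282 MeV
Per nucleus in joules: 332.282 MeV × 1.602e-13 J/MeV = 5.3232e-11 J
Per mole: 5.3232e-11 J × 6.022e23 mol⁻¹ = 3.2056e+13 J/mol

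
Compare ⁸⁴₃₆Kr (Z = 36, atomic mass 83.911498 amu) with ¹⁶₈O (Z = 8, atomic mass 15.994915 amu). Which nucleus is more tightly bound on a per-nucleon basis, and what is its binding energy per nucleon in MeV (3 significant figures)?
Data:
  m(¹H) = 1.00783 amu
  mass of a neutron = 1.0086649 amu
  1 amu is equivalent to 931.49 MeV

⁸⁴₃₆Kr: Σm = 36(1.00783) + 48(1.0086649) = 84.6977952 amu; Δm = 0.7862972 amu; E_B = 732.43 MeV; E_B/A = 8.719 MeV
¹⁶₈O: Σm = 8(1.00783) + 8(1.0086649) = 16.1319592 amu; Δm = 0.1370442 amu; E_B = 127.655 MeV; E_B/A = 7.978 MeV
⁸⁴₃₆Kr has the higher binding energy per nucleon, so it is the more tightly bound nucleus.

⁸⁴₃₆Kr; 8.72 MeV/nucleon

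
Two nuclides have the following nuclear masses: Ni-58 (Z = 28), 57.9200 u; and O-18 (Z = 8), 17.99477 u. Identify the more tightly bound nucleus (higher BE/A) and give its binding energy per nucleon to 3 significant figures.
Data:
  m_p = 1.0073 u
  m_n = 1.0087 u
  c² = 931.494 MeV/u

Ni-58; 8.76 MeV/nucleon

Ni-58: Σm = 28(1.0073) + 30(1.0087) = 58.4654 u; Δm = 0.5454 u; E_B = 508.04 MeV; E_B/A = 8.759 MeV
O-18: Σm = 8(1.0073) + 10(1.0087) = 18.1454 u; Δm = 0.15063 u; E_B = 140.31 MeV; E_B/A = 7.795 MeV
Ni-58 has the higher binding energy per nucleon, so it is the more tightly bound nucleus.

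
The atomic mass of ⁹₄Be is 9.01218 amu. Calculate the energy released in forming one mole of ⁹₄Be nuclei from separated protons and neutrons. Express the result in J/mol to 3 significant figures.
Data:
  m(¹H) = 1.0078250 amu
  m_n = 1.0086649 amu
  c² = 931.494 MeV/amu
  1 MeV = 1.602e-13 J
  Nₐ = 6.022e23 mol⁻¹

Σm = 4·m(¹H) + 5·m_n = 4.0313000 + 5.0433245 = 9.0746245 amu
Mass defect Δm = 9.0746245 − 9.01218 = 0.0624445 amu
Converting to energy: 0.0624445 amu × 931.494 MeV/amu = 58.1667 MeV
Per nucleus in joules: 58.1667 MeV × 1.602e-13 J/MeV = 9.3183e-12 J
Per mole: 9.3183e-12 J × 6.022e23 mol⁻¹ = 5.6115e+12 J/mol

5.61e+12 J/mol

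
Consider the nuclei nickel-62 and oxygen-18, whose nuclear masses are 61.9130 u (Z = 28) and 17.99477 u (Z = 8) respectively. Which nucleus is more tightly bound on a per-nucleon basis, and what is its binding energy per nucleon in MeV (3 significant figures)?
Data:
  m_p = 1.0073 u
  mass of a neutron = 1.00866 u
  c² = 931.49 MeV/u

nickel-62: Σm = 28(1.0073) + 34(1.00866) = 62.49884 u; Δm = 0.58584 u; E_B = 545.70 MeV; E_B/A = 8.802 MeV
oxygen-18: Σm = 8(1.0073) + 10(1.00866) = 18.14500 u; Δm = 0.15023 u; E_B = 139.94 MeV; E_B/A = 7.774 MeV
nickel-62 has the higher binding energy per nucleon, so it is the more tightly bound nucleus.

nickel-62; 8.80 MeV/nucleon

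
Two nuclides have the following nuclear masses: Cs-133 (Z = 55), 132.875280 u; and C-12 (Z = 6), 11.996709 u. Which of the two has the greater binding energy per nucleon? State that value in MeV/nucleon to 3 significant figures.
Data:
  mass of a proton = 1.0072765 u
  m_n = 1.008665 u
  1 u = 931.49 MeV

Cs-133; 8.41 MeV/nucleon

Cs-133: Σm = 55(1.0072765) + 78(1.008665) = 134.0760775 u; Δm = 1.2007975 u; E_B = 1118.5 MeV; E_B/A = 8.410 MeV
C-12: Σm = 6(1.0072765) + 6(1.008665) = 12.0956490 u; Δm = 0.0989400 u; E_B = 92.162 MeV; E_B/A = 7.680 MeV
Cs-133 has the higher binding energy per nucleon, so it is the more tightly bound nucleus.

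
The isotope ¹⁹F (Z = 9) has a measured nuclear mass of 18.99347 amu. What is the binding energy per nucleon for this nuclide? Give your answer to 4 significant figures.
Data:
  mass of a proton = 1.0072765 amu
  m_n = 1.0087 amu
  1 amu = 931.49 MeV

7.796 MeV/nucleon

The nucleus contains 9 protons and 19 − 9 = 10 neutrons.
Mass of separated nucleons = 9(1.0072765) + 10(1.0087) = 9.0654885 + 10.0870 = 19.1524885 amu
The mass defect is 19.1524885 − 18.99347 = 0.1590185 amu.
Converting to energy: 0.1590185 amu × 931.49 MeV/amu = 148.124 MeV
Per nucleon: 148.124 / 19 = 7.796 MeV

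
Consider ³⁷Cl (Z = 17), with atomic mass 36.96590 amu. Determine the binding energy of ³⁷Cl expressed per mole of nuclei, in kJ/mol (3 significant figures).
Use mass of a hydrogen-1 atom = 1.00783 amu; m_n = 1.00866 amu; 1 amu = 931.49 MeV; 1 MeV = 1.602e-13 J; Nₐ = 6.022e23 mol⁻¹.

3.06e+10 kJ/mol

The nucleus contains 17 protons and 37 − 17 = 20 neutrons.
Σm = 17·m(¹H) + 20·m_n = 17.13311 + 20.17320 = 37.30631 amu
Δm = 37.30631 − 36.96590 = 0.34041 amu
Binding energy = Δm·c² = 0.34041 × 931.49 MeV/amu = 317.089 MeV
Per nucleus in joules: 317.089 MeV × 1.602e-13 J/MeV = 5.0798e-11 J
Per mole: 5.0798e-11 J × 6.022e23 mol⁻¹ = 3.0591e+13 J/mol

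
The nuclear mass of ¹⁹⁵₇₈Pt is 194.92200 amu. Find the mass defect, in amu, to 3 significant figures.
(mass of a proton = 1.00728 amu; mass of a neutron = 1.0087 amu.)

Total constituent mass: 78 × 1.00728 + 117 × 1.0087 = 196.58574 amu
Mass defect Δm = 196.58574 − 194.92200 = 1.66374 amu

1.66 amu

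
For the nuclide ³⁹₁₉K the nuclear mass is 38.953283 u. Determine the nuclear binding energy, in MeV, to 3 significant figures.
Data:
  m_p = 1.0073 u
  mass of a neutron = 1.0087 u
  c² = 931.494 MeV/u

Σm = 19·m_p + 20·m_n = 19.1387 + 20.1740 = 39.3127 u
Δm = 39.3127 − 38.953283 = 0.359417 u
Converting to energy: 0.359417 u × 931.494 MeV/u = 334.795 MeV

335 MeV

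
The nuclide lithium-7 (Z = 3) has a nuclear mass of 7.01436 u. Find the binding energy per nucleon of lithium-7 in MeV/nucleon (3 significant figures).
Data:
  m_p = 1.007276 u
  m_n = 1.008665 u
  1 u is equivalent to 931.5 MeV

5.61 MeV/nucleon

Z = 3, so N = A − Z = 7 − 3 = 4.
Σm = 3·m_p + 4·m_n = 3.021828 + 4.034660 = 7.056488 u
The mass defect is 7.056488 − 7.01436 = 0.042128 u.
Converting to energy: 0.042128 u × 931.5 MeV/u = 39.2422 MeV
Per nucleon: 39.2422 / 7 = 5.606 MeV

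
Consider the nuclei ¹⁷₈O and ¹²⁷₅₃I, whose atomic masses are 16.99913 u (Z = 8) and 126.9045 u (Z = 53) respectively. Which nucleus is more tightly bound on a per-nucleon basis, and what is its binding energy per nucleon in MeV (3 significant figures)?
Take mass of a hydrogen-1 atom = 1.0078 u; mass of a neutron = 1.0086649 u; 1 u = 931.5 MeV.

¹²⁷₅₃I; 8.44 MeV/nucleon

¹⁷₈O: Σm = 8(1.0078) + 9(1.0086649) = 17.1403841 u; Δm = 0.1412541 u; E_B = 131.58 MeV; E_B/A = 7.740 MeV
¹²⁷₅₃I: Σm = 53(1.0078) + 74(1.0086649) = 128.0546026 u; Δm = 1.1501026 u; E_B = 1071.32 MeV; E_B/A = 8.436 MeV
¹²⁷₅₃I has the higher binding energy per nucleon, so it is the more tightly bound nucleus.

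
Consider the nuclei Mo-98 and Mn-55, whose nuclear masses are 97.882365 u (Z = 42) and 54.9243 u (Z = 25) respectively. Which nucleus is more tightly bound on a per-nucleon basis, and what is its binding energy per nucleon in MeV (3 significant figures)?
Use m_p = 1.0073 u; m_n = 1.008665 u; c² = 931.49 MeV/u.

Mn-55; 8.78 MeV/nucleon

Mo-98: Σm = 42(1.0073) + 56(1.008665) = 98.791840 u; Δm = 0.909475 u; E_B = 847.17 MeV; E_B/A = 8.6446 MeV
Mn-55: Σm = 25(1.0073) + 30(1.008665) = 55.442450 u; Δm = 0.518150 u; E_B = 482.65 MeV; E_B/A = 8.775 MeV
Mn-55 has the higher binding energy per nucleon, so it is the more tightly bound nucleus.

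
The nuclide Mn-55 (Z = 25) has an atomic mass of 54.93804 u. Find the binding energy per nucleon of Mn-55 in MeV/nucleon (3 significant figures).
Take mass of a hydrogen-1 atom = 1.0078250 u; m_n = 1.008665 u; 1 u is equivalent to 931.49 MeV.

Z = 25, so N = A − Z = 55 − 25 = 30.
Mass of separated nucleons = 25(1.0078250) + 30(1.008665) = 25.1956250 + 30.259950 = 55.4555750 u
Δm = 55.4555750 − 54.93804 = 0.5175350 u
Converting to energy: 0.5175350 u × 931.49 MeV/u = 482.079 MeV
BE/A = 482.079 MeV / 55 = 8.765 MeV/nucleon

8.77 MeV/nucleon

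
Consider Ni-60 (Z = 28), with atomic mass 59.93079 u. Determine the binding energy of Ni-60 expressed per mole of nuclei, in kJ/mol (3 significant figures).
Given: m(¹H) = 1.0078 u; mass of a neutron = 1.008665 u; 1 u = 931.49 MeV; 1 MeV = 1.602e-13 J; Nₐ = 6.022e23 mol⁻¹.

5.08e+10 kJ/mol

Σm = 28·m(¹H) + 32·m_n = 28.2184 + 32.277280 = 60.495680 u
Δm = 60.495680 − 59.93079 = 0.564890 u
E_B = 0.564890 × 931.49 = 526.189 MeV
Per nucleus in joules: 526.189 MeV × 1.602e-13 J/MeV = 8.4295e-11 J
Per mole: 8.4295e-11 J × 6.022e23 mol⁻¹ = 5.0762e+13 J/mol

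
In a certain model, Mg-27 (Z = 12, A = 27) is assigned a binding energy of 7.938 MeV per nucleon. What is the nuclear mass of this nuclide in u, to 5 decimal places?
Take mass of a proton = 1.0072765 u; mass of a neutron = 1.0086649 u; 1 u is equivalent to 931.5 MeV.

Total binding energy = 27 × 7.938 = 214.326 MeV
Mass defect = 214.326 MeV / (931.5 MeV/u) = 0.2300870 u
Constituent mass = 12(1.0072765) + 15(1.0086649) = 27.2172915 u
Nuclear mass = 27.2172915 − 0.2300870 = 26.9872045 u ≈ 26.98720 u (to 5 decimal places)

26.98720 u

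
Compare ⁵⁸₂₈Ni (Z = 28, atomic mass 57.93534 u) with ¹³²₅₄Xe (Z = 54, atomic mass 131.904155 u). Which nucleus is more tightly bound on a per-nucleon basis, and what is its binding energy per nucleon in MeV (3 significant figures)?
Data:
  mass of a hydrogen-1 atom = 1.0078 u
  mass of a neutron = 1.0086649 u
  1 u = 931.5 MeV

⁵⁸₂₈Ni; 8.72 MeV/nucleon

⁵⁸₂₈Ni: Σm = 28(1.0078) + 30(1.0086649) = 58.4783470 u; Δm = 0.5430070 u; E_B = 505.81 MeV; E_B/A = 8.721 MeV
¹³²₅₄Xe: Σm = 54(1.0078) + 78(1.0086649) = 133.0970622 u; Δm = 1.1929072 u; E_B = 1111.2 MeV; E_B/A = 8.418 MeV
⁵⁸₂₈Ni has the higher binding energy per nucleon, so it is the more tightly bound nucleus.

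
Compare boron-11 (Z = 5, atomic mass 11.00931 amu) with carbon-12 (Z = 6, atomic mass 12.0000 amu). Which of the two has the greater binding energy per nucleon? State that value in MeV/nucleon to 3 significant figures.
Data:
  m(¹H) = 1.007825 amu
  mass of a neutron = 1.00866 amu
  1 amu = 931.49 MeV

carbon-12; 7.68 MeV/nucleon

boron-11: Σm = 5(1.007825) + 6(1.00866) = 11.091085 amu; Δm = 0.081775 amu; E_B = 76.173 MeV; E_B/A = 6.9248 MeV
carbon-12: Σm = 6(1.007825) + 6(1.00866) = 12.098910 amu; Δm = 0.098910 amu; E_B = 92.134 MeV; E_B/A = 7.678 MeV
carbon-12 has the higher binding energy per nucleon, so it is the more tightly bound nucleus.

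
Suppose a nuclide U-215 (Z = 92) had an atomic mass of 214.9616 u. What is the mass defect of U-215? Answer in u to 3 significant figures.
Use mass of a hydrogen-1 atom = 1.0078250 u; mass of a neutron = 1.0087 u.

1.83 u

Z = 92, so N = A − Z = 215 − 92 = 123.
Σm = 92·m(¹H) + 123·m_n = 92.7199000 + 124.0701 = 216.7900000 u
Δm = 216.7900000 − 214.9616 = 1.8284000 u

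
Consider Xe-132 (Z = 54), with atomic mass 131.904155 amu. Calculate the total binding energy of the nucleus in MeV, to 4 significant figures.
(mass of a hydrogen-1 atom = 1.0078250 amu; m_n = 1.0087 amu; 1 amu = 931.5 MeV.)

With 54 protons and 78 neutrons (A = 132):
Mass of separated nucleons = 54(1.0078250) + 78(1.0087) = 54.4225500 + 78.6786 = 133.1011500 amu
The mass defect is 133.1011500 − 131.904155 = 1.1969950 amu.
Binding energy = Δm·c² = 1.1969950 × 931.5 MeV/amu = 1115.00 MeV

1115 MeV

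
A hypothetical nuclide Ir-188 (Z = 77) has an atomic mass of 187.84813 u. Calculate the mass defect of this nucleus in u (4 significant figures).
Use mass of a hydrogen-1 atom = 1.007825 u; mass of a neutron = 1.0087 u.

1.720 u

The nucleus contains 77 protons and 188 − 77 = 111 neutrons.
Total constituent mass: 77 × 1.007825 + 111 × 1.0087 = 189.568225 u
Δm = 189.568225 − 187.84813 = 1.720095 u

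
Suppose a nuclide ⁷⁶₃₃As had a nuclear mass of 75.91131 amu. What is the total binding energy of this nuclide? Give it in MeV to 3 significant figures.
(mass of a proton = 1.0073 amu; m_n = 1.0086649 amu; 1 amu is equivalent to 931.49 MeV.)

654 MeV

The nucleus contains 33 protons and 76 − 33 = 43 neutrons.
Total constituent mass: 33 × 1.0073 + 43 × 1.0086649 = 76.6134907 amu
The mass defect is 76.6134907 − 75.91131 = 0.7021807 amu.
Converting to energy: 0.7021807 amu × 931.49 MeV/amu = 654.074 MeV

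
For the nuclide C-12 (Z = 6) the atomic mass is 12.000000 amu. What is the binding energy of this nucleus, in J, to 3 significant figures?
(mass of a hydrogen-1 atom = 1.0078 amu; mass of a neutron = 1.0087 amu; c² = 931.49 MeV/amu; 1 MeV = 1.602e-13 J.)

Mass of separated nucleons = 6(1.0078) + 6(1.0087) = 6.0468 + 6.0522 = 12.0990 amu
The mass defect is 12.0990 − 12.000000 = 0.099000 amu.
E_B = 0.099000 × 931.49 = 92.2175 MeV
In joules: 92.2175 MeV × 1.602e-13 J/MeV = 1.4773e-11 J

1.48e-11 J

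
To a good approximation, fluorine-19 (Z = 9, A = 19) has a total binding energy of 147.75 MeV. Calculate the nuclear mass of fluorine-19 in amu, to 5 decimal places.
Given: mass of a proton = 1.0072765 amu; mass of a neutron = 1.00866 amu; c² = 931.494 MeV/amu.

Mass defect = 147.75 MeV / (931.494 MeV/amu) = 0.1586162 amu
Constituent mass = 9(1.0072765) + 10(1.00866) = 19.1520885 amu
Nuclear mass = 19.1520885 − 0.1586162 = 18.9934723 amu ≈ 18.99347 amu (to 5 decimal places)

18.99347 amu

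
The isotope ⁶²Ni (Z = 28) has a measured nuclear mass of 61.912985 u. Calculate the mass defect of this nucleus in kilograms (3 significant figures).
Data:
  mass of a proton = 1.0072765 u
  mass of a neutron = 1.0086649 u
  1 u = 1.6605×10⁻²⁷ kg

9.72e-28 kg

With 28 protons and 34 neutrons (A = 62):
Mass of separated nucleons = 28(1.0072765) + 34(1.0086649) = 28.2037420 + 34.2946066 = 62.4983486 u
Δm = 62.4983486 − 61.912985 = 0.5853636 u
In SI units: 0.5853636 u × 1.6605×10⁻²⁷ kg/u = 9.7200e-28 kg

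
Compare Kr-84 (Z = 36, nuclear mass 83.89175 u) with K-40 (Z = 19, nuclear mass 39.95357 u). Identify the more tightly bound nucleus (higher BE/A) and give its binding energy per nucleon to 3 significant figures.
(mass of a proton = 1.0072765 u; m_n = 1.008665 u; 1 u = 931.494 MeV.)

Kr-84; 8.72 MeV/nucleon

Kr-84: Σm = 36(1.0072765) + 48(1.008665) = 84.6778740 u; Δm = 0.7861240 u; E_B = 732.2698 MeV; E_B/A = 8.717 MeV
K-40: Σm = 19(1.0072765) + 21(1.008665) = 40.3202185 u; Δm = 0.3666485 u; E_B = 341.53 MeV; E_B/A = 8.538 MeV
Kr-84 has the higher binding energy per nucleon, so it is the more tightly bound nucleus.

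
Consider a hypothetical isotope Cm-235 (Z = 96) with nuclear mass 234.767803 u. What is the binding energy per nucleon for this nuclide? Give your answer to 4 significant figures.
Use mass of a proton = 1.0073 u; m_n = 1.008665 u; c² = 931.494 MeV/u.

With 96 protons and 139 neutrons (A = 235):
Total constituent mass: 96 × 1.0073 + 139 × 1.008665 = 236.905235 u
The mass defect is 236.905235 − 234.767803 = 2.137432 u.
E_B = 2.137432 × 931.494 = 1991.01 MeV
Per nucleon: 1991.01 / 235 = 8.472 MeV

8.472 MeV/nucleon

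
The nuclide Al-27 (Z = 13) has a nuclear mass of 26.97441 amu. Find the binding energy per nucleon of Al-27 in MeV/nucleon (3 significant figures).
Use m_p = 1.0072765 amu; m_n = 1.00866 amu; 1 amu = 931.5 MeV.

8.33 MeV/nucleon

With 13 protons and 14 neutrons (A = 27):
Total constituent mass: 13 × 1.0072765 + 14 × 1.00866 = 27.2158345 amu
Mass defect Δm = 27.2158345 − 26.97441 = 0.2414245 amu
E_B = 0.2414245 × 931.5 = 224.887 MeV
BE/A = 224.887 MeV / 27 = 8.329 MeV/nucleon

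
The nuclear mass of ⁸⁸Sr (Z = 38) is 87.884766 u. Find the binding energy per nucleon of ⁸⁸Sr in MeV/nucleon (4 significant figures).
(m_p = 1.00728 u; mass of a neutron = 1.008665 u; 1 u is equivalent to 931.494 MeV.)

Mass of separated nucleons = 38(1.00728) + 50(1.008665) = 38.27664 + 50.433250 = 88.709890 u
Mass defect Δm = 88.709890 − 87.884766 = 0.825124 u
Binding energy = Δm·c² = 0.825124 × 931.494 MeV/u = 768.598 MeV
Per nucleon: 768.598 / 88 = 8.734 MeV

8.734 MeV/nucleon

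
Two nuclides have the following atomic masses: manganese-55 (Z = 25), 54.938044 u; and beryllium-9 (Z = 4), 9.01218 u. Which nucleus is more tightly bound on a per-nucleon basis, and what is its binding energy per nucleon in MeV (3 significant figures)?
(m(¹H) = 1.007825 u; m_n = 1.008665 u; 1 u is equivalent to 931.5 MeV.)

manganese-55: Σm = 25(1.007825) + 30(1.008665) = 55.455575 u; Δm = 0.517531 u; E_B = 482.08 MeV; E_B/A = 8.765 MeV
beryllium-9: Σm = 4(1.007825) + 5(1.008665) = 9.074625 u; Δm = 0.062445 u; E_B = 58.168 MeV; E_B/A = 6.463 MeV
manganese-55 has the higher binding energy per nucleon, so it is the more tightly bound nucleus.

manganese-55; 8.77 MeV/nucleon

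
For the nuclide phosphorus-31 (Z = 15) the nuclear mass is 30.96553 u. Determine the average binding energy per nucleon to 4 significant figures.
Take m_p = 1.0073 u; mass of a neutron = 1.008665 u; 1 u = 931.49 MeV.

With 15 protons and 16 neutrons (A = 31):
Total constituent mass: 15 × 1.0073 + 16 × 1.008665 = 31.248140 u
Δm = 31.248140 − 30.96553 = 0.282610 u
Binding energy = Δm·c² = 0.282610 × 931.49 MeV/u = 263.248 MeV
Per nucleon: 263.248 / 31 = 8.492 MeV

8.492 MeV/nucleon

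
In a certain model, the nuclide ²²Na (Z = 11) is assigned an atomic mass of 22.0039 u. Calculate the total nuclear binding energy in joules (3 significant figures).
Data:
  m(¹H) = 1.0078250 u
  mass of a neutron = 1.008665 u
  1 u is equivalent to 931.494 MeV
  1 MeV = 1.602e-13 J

With 11 protons and 11 neutrons (A = 22):
Σm = 11·m(¹H) + 11·m_n = 11.0860750 + 11.095315 = 22.1813900 u
Mass defect Δm = 22.1813900 − 22.0039 = 0.1774900 u
E_B = 0.1774900 × 931.494 = 165.331 MeV
In joules: 165.331 MeV × 1.602e-13 J/MeV = 2.6486e-11 J

2.65e-11 J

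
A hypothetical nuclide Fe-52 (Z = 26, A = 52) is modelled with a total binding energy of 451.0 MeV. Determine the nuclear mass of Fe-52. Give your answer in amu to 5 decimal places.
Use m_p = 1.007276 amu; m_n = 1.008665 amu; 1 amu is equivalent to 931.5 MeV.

Mass defect = 451.0 MeV / (931.5 MeV/amu) = 0.4841653 amu
Constituent mass = 26(1.007276) + 26(1.008665) = 52.414466 amu
Nuclear mass = 52.414466 − 0.4841653 = 51.9303007 amu ≈ 51.93030 amu (to 5 decimal places)

51.93030 amu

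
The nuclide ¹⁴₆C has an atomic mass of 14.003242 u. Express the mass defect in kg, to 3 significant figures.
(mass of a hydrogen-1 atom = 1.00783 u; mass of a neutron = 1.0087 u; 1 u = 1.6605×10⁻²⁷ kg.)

1.88e-28 kg

Σm = 6·m(¹H) + 8·m_n = 6.04698 + 8.0696 = 14.11658 u
The mass defect is 14.11658 − 14.003242 = 0.113338 u.
In SI units: 0.113338 u × 1.6605×10⁻²⁷ kg/u = 1.8820e-28 kg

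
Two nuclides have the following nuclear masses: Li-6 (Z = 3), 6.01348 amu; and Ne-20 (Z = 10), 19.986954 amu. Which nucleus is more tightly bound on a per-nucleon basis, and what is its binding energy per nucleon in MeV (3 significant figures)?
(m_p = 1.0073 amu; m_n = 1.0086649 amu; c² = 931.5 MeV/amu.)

Ne-20; 8.04 MeV/nucleon

Li-6: Σm = 3(1.0073) + 3(1.0086649) = 6.0478947 amu; Δm = 0.0344147 amu; E_B = 32.057 MeV; E_B/A = 5.343 MeV
Ne-20: Σm = 10(1.0073) + 10(1.0086649) = 20.1596490 amu; Δm = 0.1726950 amu; E_B = 160.865 MeV; E_B/A = 8.043 MeV
Ne-20 has the higher binding energy per nucleon, so it is the more tightly bound nucleus.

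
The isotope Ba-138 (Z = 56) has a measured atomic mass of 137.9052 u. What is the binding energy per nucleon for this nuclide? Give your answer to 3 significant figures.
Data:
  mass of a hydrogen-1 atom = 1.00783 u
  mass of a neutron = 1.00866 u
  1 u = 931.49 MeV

8.39 MeV/nucleon

With 56 protons and 82 neutrons (A = 138):
Total constituent mass: 56 × 1.00783 + 82 × 1.00866 = 139.14860 u
Δm = 139.14860 − 137.9052 = 1.24340 u
Binding energy = Δm·c² = 1.24340 × 931.49 MeV/u = 1158.21 MeV
Dividing by A = 138 gives 8.393 MeV per nucleon.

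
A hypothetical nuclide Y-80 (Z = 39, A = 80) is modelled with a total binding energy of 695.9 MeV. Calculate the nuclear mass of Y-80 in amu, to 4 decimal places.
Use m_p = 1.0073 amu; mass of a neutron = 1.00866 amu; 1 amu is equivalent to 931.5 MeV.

Mass defect = 695.9 MeV / (931.5 MeV/amu) = 0.747075 amu
Constituent mass = 39(1.0073) + 41(1.00866) = 80.63976 amu
Nuclear mass = 80.63976 − 0.747075 = 79.892685 amu ≈ 79.8927 amu (to 4 decimal places)

79.8927 amu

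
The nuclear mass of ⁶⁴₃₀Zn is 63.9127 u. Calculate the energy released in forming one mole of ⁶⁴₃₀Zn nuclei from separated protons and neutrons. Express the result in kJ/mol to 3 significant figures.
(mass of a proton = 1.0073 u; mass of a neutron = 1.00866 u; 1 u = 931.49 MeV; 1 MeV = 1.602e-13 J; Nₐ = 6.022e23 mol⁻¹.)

5.40e+10 kJ/mol

Mass of separated nucleons = 30(1.0073) + 34(1.00866) = 30.2190 + 34.29444 = 64.51344 u
Mass defect Δm = 64.51344 − 63.9127 = 0.60074 u
E_B = 0.60074 × 931.49 = 559.583 MeV
Per nucleus in joules: 559.583 MeV × 1.602e-13 J/MeV = 8.9645e-11 J
Per mole: 8.9645e-11 J × 6.022e23 mol⁻¹ = 5.3984e+13 J/mol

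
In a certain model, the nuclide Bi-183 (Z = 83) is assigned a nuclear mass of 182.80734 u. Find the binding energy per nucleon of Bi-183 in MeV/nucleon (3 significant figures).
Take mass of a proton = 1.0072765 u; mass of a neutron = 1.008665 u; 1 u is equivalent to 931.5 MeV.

8.47 MeV/nucleon

With 83 protons and 100 neutrons (A = 183):
Σm = 83·m_p + 100·m_n = 83.6039495 + 100.866500 = 184.4704495 u
Mass defect Δm = 184.4704495 − 182.80734 = 1.6631095 u
Converting to energy: 1.6631095 u × 931.5 MeV/u = 1549.186 MeV
Per nucleon: 1549.186 / 183 = 8.465 MeV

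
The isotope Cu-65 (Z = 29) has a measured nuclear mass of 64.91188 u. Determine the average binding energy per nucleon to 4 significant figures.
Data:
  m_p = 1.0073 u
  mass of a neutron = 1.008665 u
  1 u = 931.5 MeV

The nucleus contains 29 protons and 65 − 29 = 36 neutrons.
Mass of separated nucleons = 29(1.0073) + 36(1.008665) = 29.2117 + 36.311940 = 65.523640 u
The mass defect is 65.523640 − 64.91188 = 0.611760 u.
Binding energy = Δm·c² = 0.611760 × 931.5 MeV/u = 569.854 MeV
BE/A = 569.854 MeV / 65 = 8.767 MeV/nucleon

8.767 MeV/nucleon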